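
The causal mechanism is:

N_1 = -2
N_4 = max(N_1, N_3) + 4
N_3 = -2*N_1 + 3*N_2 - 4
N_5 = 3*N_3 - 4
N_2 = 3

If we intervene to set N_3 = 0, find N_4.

4

The intervention breaks the incoming arrows to N_3: N_3 = -2*N_1 + 3*N_2 - 4 no longer applies, and N_3 = 0.
N_4 = max(N_1, N_3) + 4  [with N_1=-2, N_3=0]  = 4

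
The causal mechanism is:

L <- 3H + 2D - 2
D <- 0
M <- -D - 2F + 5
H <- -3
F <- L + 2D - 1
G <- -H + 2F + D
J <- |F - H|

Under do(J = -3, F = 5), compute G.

13

Setting J = -3, F = 5 by intervention discards those variables' equations.
G = -H + 2F + D  [with H=-3, F=5, D=0]  = 13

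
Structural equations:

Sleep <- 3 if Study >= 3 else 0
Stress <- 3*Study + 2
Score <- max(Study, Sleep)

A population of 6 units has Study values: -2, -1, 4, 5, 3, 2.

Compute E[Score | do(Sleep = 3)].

do(Sleep=3) breaks Sleep's dependence on Study. With Sleep=3 fixed, Score across the units is 3, 3, 4, 5, 3, 3, mean 3.5.

3.5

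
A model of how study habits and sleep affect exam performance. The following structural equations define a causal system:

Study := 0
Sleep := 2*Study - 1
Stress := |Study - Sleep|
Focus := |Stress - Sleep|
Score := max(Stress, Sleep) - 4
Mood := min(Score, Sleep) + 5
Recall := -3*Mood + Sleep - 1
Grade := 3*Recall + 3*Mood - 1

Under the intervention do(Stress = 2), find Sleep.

Under do(Stress=2), the mechanism Stress := |Study - Sleep| is discarded; Stress is fixed at 2.
Since Sleep is not a descendant of the intervened variable, it is unaffected.
Sleep = 2*Study - 1  [with Study=0]  = -1

-1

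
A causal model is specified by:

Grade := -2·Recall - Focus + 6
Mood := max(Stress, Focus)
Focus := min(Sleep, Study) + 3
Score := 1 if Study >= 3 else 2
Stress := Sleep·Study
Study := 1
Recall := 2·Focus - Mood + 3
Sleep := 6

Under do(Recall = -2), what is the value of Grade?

do(Recall=-2) replaces the equation Recall := 2·Focus - Mood + 3 with the constant Recall = -2.
Focus = min(Sleep, Study) + 3  [with Sleep=6, Study=1]  = 4
Grade = -2·Recall - Focus + 6  [with Recall=-2, Focus=4]  = 6

6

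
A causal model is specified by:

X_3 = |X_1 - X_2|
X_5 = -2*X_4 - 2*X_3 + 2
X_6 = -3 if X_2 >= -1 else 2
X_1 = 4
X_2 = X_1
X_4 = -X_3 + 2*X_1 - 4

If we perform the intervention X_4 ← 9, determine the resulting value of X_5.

-16

Intervening sets X_4 = 9 and removes its equation (X_4 = -X_3 + 2*X_1 - 4).
X_2 = X_1  [with X_1=4]  = 4
X_3 = |X_1 - X_2|  [with X_1=4, X_2=4]  = 0
X_5 = -2*X_4 - 2*X_3 + 2  [with X_4=9, X_3=0]  = -16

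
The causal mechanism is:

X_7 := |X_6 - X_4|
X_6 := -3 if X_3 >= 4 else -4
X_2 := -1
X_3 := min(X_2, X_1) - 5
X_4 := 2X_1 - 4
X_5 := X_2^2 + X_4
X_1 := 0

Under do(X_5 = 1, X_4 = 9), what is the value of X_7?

13

Setting X_5 = 1, X_4 = 9 by intervention discards those variables' equations.
X_3 = min(X_2, X_1) - 5  [with X_2=-1, X_1=0]  = -6
X_6 = -3 if X_3 >= 4 else -4  [with X_3=-6]  = -4
X_7 = |X_6 - X_4|  [with X_6=-4, X_4=9]  = 13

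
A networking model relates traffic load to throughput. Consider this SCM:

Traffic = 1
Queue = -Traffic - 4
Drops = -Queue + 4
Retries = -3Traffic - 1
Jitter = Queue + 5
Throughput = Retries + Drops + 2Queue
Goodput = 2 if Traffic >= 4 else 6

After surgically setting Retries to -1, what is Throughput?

-2

Under do(Retries=-1), the mechanism Retries = -3Traffic - 1 is discarded; Retries is fixed at -1.
Queue = -Traffic - 4  [with Traffic=1]  = -5
Drops = -Queue + 4  [with Queue=-5]  = 9
Throughput = Retries + Drops + 2Queue  [with Retries=-1, Drops=9, Queue=-5]  = -2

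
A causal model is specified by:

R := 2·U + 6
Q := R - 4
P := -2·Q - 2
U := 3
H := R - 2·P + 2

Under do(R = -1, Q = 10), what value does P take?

-22

Setting R = -1, Q = 10 by intervention discards those variables' equations.
P = -2·Q - 2  [with Q=10]  = -22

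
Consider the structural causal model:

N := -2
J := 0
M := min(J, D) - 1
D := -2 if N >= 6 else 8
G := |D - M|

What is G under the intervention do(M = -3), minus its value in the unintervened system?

2

Intervening sets M = -3 and removes its equation (M := min(J, D) - 1).
D = -2 if N >= 6 else 8  [with N=-2]  = 8
G = |D - M|  [with D=8, M=-3]  = 11
Without intervention: D = -2 if N >= 6 else 8  [with N=-2]  = 8; M = min(J, D) - 1  [with J=0, D=8]  = -1; G = |D - M|  [with D=8, M=-1]  = 9.
Change = 11 − 9 = 2.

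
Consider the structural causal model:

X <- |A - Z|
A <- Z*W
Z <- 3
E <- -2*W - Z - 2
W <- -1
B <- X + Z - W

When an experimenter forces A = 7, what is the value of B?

Under do(A=7), the mechanism A <- Z*W is discarded; A is fixed at 7.
X = |A - Z|  [with A=7, Z=3]  = 4
B = X + Z - W  [with X=4, Z=3, W=-1]  = 8

8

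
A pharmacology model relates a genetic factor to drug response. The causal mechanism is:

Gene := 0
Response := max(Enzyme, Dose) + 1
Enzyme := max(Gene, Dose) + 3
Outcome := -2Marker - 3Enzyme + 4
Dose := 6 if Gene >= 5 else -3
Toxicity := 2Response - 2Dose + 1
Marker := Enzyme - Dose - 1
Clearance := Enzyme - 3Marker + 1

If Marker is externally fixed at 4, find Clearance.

-8

The intervention breaks the incoming arrows to Marker: Marker := Enzyme - Dose - 1 no longer applies, and Marker = 4.
Dose = 6 if Gene >= 5 else -3  [with Gene=0]  = -3
Enzyme = max(Gene, Dose) + 3  [with Gene=0, Dose=-3]  = 3
Clearance = Enzyme - 3Marker + 1  [with Enzyme=3, Marker=4]  = -8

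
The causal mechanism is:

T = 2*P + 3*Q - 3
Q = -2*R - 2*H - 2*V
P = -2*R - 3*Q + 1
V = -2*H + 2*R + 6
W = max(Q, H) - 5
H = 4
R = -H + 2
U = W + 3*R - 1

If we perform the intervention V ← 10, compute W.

do(V=10) replaces the equation V = -2*H + 2*R + 6 with the constant V = 10.
R = -H + 2  [with H=4]  = -2
Q = -2*R - 2*H - 2*V  [with R=-2, H=4, V=10]  = -24
W = max(Q, H) - 5  [with Q=-24, H=4]  = -1

-1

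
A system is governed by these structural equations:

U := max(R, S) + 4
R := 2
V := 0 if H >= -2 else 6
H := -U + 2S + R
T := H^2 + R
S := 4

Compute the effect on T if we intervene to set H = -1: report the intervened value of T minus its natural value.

Under do(H=-1), the mechanism H := -U + 2S + R is discarded; H is fixed at -1.
T = H^2 + R  [with H=-1, R=2]  = 3
Without intervention: U = max(R, S) + 4  [with R=2, S=4]  = 8; H = -U + 2S + R  [with U=8, S=4, R=2]  = 2; T = H^2 + R  [with H=2, R=2]  = 6.
Change = 3 − 6 = -3.

-3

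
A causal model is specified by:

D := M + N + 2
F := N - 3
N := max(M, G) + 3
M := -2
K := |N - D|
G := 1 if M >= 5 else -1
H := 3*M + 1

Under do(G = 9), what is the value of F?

9

Under do(G=9), the mechanism G := 1 if M >= 5 else -1 is discarded; G is fixed at 9.
N = max(M, G) + 3  [with M=-2, G=9]  = 12
F = N - 3  [with N=12]  = 9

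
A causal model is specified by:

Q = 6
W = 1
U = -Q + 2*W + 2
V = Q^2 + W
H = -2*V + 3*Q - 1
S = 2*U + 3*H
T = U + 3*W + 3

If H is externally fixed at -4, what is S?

-16

The intervention breaks the incoming arrows to H: H = -2*V + 3*Q - 1 no longer applies, and H = -4.
U = -Q + 2*W + 2  [with Q=6, W=1]  = -2
S = 2*U + 3*H  [with U=-2, H=-4]  = -16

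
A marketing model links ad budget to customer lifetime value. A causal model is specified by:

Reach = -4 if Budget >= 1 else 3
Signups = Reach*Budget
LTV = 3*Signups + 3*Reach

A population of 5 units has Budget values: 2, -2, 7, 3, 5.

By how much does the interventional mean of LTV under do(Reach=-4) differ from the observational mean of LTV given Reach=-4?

Every unit gets Reach=-4 under the intervention. LTV values become -36, 12, -96, -48, -72; E[LTV|do(Reach=-4)] = -48.
Observing Reach=-4 restricts to units where Reach's equation naturally yields -4: Budget ∈ {2, 7, 3, 5}. In that subpopulation LTV = -36, -96, -48, -72, mean -63.
Difference = -48 − (-63) = 15.

15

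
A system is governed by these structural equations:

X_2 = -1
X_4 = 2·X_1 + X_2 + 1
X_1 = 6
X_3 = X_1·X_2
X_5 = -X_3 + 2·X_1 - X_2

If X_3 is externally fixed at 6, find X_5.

7

do(X_3=6) replaces the equation X_3 = X_1·X_2 with the constant X_3 = 6.
X_5 = -X_3 + 2·X_1 - X_2  [with X_3=6, X_1=6, X_2=-1]  = 7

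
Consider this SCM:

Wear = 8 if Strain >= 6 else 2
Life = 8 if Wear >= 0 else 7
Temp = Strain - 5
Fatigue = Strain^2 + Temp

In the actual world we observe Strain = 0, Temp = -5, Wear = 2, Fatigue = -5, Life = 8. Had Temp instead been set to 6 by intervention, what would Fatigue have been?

6

Under do(Temp=6), the mechanism Temp = Strain - 5 is discarded; Temp is fixed at 6.
Fatigue = Strain^2 + Temp  [with Strain=0, Temp=6]  = 6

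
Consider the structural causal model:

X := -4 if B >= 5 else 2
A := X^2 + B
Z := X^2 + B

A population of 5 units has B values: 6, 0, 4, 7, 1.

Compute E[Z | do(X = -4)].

Under do(X=-4), X's equation is replaced by X=-4 for every unit. Per-unit Z: 22, 16, 20, 23, 17. Mean = 19.6.

19.6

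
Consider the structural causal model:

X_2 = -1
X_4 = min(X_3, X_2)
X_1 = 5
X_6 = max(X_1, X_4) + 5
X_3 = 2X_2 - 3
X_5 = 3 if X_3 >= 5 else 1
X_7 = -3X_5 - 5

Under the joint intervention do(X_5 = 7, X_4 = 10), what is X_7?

Setting X_5 = 7, X_4 = 10 by intervention discards those variables' equations.
X_7 = -3X_5 - 5  [with X_5=7]  = -26

-26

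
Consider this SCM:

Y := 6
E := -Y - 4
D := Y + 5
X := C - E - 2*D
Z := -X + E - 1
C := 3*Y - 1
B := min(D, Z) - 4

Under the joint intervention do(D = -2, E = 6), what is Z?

Under do(D = -2, E = 6), each intervened variable's structural equation is replaced by its fixed value.
C = 3*Y - 1  [with Y=6]  = 17
X = C - E - 2*D  [with C=17, E=6, D=-2]  = 15
Z = -X + E - 1  [with X=15, E=6]  = -10

-10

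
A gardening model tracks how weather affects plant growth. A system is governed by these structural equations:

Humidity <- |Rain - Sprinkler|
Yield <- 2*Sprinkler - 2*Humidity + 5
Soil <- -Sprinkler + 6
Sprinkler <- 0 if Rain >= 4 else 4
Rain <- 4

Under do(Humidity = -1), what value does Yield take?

7

Intervening sets Humidity = -1 and removes its equation (Humidity <- |Rain - Sprinkler|).
Sprinkler = 0 if Rain >= 4 else 4  [with Rain=4]  = 0
Yield = 2*Sprinkler - 2*Humidity + 5  [with Sprinkler=0, Humidity=-1]  = 7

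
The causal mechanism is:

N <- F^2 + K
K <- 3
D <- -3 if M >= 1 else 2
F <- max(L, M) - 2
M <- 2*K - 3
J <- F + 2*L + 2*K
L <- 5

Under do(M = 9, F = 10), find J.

Setting M = 9, F = 10 by intervention discards those variables' equations.
J = F + 2*L + 2*K  [with F=10, L=5, K=3]  = 26

26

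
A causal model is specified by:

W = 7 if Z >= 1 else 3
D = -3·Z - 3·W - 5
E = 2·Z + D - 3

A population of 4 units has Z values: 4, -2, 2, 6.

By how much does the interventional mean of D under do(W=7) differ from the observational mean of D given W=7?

4.5

Under do(W=7), W's equation is replaced by W=7 for every unit. Per-unit D: -38, -20, -32, -44. Mean = -33.5.
E[D|W=7] averages over only the 3 units with W=7 (Z = 4, 2, 6): D = -38, -32, -44, mean -38.
Difference = -33.5 − (-38) = 4.5.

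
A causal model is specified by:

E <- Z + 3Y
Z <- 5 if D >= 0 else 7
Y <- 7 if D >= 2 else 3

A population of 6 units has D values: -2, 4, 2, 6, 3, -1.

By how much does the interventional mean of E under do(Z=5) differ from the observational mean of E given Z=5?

-4

do(Z=5) breaks Z's dependence on D. With Z=5 fixed, E across the units is 14, 26, 26, 26, 26, 14, mean 22.
Conditioning on Z=5 selects the 4 unit(s) with D ∈ {4, 2, 6, 3}. Their E values: 26, 26, 26, 26. Mean = 26.
Difference = 22 − 26 = -4.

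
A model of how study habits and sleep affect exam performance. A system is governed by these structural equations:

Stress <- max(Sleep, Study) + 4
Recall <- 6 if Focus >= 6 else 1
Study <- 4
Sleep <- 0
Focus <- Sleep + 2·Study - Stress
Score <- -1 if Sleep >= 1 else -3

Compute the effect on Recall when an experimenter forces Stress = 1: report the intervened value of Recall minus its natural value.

5

The intervention breaks the incoming arrows to Stress: Stress <- max(Sleep, Study) + 4 no longer applies, and Stress = 1.
Focus = Sleep + 2·Study - Stress  [with Sleep=0, Study=4, Stress=1]  = 7
Recall = 6 if Focus >= 6 else 1  [with Focus=7]  = 6
Without intervention: Stress = max(Sleep, Study) + 4  [with Sleep=0, Study=4]  = 8; Focus = Sleep + 2·Study - Stress  [with Sleep=0, Study=4, Stress=8]  = 0; Recall = 6 if Focus >= 6 else 1  [with Focus=0]  = 1.
Change = 6 − 1 = 5.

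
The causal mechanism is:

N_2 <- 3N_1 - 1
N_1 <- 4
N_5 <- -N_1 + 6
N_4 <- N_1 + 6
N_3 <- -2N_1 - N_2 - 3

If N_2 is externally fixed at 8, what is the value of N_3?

The intervention breaks the incoming arrows to N_2: N_2 <- 3N_1 - 1 no longer applies, and N_2 = 8.
N_3 = -2N_1 - N_2 - 3  [with N_1=4, N_2=8]  = -19

-19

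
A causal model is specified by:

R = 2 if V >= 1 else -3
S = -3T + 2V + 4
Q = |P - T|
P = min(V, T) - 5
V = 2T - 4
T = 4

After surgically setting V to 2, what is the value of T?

Under do(V=2), the mechanism V = 2T - 4 is discarded; V is fixed at 2.
T is not downstream of the intervention, so its value is determined by the original equations.

4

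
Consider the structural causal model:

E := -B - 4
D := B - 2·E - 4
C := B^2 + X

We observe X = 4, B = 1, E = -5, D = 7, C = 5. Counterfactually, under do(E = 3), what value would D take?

The intervention breaks the incoming arrows to E: E := -B - 4 no longer applies, and E = 3.
D = B - 2·E - 4  [with B=1, E=3]  = -9

-9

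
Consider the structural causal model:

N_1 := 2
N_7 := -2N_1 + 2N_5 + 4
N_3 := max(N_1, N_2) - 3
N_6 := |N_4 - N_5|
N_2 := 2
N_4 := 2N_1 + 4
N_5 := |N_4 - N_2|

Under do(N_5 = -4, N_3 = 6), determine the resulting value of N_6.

The joint intervention fixes N_5 = -4, N_3 = 6, removing each variable's own equation.
N_4 = 2N_1 + 4  [with N_1=2]  = 8
N_6 = |N_4 - N_5|  [with N_4=8, N_5=-4]  = 12

12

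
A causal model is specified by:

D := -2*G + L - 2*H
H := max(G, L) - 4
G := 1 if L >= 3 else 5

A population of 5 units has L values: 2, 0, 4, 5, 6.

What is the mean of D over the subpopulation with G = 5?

-11

Conditioning on G=5 selects the 2 unit(s) with L ∈ {2, 0}. Their D values: -10, -12. Mean = -11.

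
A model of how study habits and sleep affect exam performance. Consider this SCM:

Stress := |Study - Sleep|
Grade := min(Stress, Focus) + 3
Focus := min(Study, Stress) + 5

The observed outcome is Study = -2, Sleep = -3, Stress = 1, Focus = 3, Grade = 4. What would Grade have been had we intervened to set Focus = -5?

Intervening sets Focus = -5 and removes its equation (Focus := min(Study, Stress) + 5).
Stress = |Study - Sleep|  [with Study=-2, Sleep=-3]  = 1
Grade = min(Stress, Focus) + 3  [with Stress=1, Focus=-5]  = -2

-2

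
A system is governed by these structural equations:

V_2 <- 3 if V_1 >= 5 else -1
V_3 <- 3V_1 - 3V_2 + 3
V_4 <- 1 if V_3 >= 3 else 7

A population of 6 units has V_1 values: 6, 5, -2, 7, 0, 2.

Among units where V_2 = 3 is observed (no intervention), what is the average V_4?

1

Conditioning on V_2=3 selects the 3 unit(s) with V_1 ∈ {6, 5, 7}. Their V_4 values: 1, 1, 1. Mean = 1.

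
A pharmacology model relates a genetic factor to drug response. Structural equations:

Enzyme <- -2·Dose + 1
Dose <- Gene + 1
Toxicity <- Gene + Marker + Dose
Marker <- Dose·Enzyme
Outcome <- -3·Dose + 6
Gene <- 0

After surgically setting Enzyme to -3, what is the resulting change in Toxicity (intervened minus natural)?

do(Enzyme=-3) replaces the equation Enzyme <- -2·Dose + 1 with the constant Enzyme = -3.
Dose = Gene + 1  [with Gene=0]  = 1
Marker = Dose·Enzyme  [with Dose=1, Enzyme=-3]  = -3
Toxicity = Gene + Marker + Dose  [with Gene=0, Marker=-3, Dose=1]  = -2
Without intervention: Dose = Gene + 1  [with Gene=0]  = 1; Enzyme = -2·Dose + 1  [with Dose=1]  = -1; Marker = Dose·Enzyme  [with Dose=1, Enzyme=-1]  = -1; Toxicity = Gene + Marker + Dose  [with Gene=0, Marker=-1, Dose=1]  = 0.
Change = -2 − 0 = -2.

-2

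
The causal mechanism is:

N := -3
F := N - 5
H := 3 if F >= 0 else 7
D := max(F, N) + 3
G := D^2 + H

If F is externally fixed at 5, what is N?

-3

Under do(F=5), the mechanism F := N - 5 is discarded; F is fixed at 5.
N is not downstream of the intervention, so its value is determined by the original equations.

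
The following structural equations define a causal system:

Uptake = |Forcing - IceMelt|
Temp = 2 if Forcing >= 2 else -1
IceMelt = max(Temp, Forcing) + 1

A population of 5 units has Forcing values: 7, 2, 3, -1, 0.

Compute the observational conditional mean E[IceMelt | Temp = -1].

0.5

E[IceMelt|Temp=-1] averages over only the 2 units with Temp=-1 (Forcing = -1, 0): IceMelt = 0, 1, mean 0.5.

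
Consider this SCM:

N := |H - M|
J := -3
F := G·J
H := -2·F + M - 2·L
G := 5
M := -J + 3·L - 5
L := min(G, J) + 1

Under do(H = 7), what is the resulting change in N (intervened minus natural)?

-19

Intervening sets H = 7 and removes its equation (H := -2·F + M - 2·L).
L = min(G, J) + 1  [with G=5, J=-3]  = -2
M = -J + 3·L - 5  [with J=-3, L=-2]  = -8
N = |H - M|  [with H=7, M=-8]  = 15
Without intervention: L = min(G, J) + 1  [with G=5, J=-3]  = -2; F = G·J  [with G=5, J=-3]  = -15; M = -J + 3·L - 5  [with J=-3, L=-2]  = -8; H = -2·F + M - 2·L  [with F=-15, M=-8, L=-2]  = 26; N = |H - M|  [with H=26, M=-8]  = 34.
Change = 15 − 34 = -19.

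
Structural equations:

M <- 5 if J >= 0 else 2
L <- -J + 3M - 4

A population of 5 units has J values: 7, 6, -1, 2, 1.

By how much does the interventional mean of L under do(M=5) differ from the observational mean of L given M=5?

do(M=5) breaks M's dependence on J. With M=5 fixed, L across the units is 4, 5, 12, 9, 10, mean 8.
Conditioning on M=5 selects the 4 unit(s) with J ∈ {7, 6, 2, 1}. Their L values: 4, 5, 9, 10. Mean = 7.
Difference = 8 − 7 = 1.

1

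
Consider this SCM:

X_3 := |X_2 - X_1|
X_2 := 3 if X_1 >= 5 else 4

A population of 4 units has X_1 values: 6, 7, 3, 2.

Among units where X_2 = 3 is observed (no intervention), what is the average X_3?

E[X_3|X_2=3] averages over only the 2 units with X_2=3 (X_1 = 6, 7): X_3 = 3, 4, mean 3.5.

3.5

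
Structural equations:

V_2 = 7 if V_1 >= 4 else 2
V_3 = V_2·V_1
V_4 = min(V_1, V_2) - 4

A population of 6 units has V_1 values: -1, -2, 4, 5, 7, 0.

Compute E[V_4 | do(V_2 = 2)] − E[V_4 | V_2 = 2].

1.5

do(V_2=2) breaks V_2's dependence on V_1. With V_2=2 fixed, V_4 across the units is -5, -6, -2, -2, -2, -4, mean -3.5.
Conditioning on V_2=2 selects the 3 unit(s) with V_1 ∈ {-1, -2, 0}. Their V_4 values: -5, -6, -4. Mean = -5.
Difference = -3.5 − (-5) = 1.5.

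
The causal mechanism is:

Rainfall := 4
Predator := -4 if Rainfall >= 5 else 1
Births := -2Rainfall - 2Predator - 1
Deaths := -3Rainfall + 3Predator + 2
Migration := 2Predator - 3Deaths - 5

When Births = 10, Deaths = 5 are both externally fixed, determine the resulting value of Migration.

-18

Setting Births = 10, Deaths = 5 by intervention discards those variables' equations.
Predator = -4 if Rainfall >= 5 else 1  [with Rainfall=4]  = 1
Migration = 2Predator - 3Deaths - 5  [with Predator=1, Deaths=5]  = -18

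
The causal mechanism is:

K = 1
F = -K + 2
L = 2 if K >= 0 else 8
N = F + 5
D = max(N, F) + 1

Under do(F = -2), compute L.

The intervention breaks the incoming arrows to F: F = -K + 2 no longer applies, and F = -2.
Since L is not a descendant of the intervened variable, it is unaffected.
L = 2 if K >= 0 else 8  [with K=1]  = 2

2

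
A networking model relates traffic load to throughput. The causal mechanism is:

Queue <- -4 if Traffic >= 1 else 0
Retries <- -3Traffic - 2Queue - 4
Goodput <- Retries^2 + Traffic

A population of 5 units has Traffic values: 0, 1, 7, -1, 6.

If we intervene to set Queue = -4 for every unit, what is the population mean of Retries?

-3.8

Every unit gets Queue=-4 under the intervention. Retries values become 4, 1, -17, 7, -14; E[Retries|do(Queue=-4)] = -3.8.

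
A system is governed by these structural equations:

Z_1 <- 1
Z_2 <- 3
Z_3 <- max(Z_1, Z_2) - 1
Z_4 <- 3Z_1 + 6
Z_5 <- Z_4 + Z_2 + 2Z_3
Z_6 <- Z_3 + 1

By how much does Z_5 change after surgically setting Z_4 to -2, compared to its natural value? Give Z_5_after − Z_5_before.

-11

Intervening sets Z_4 = -2 and removes its equation (Z_4 <- 3Z_1 + 6).
Z_3 = max(Z_1, Z_2) - 1  [with Z_1=1, Z_2=3]  = 2
Z_5 = Z_4 + Z_2 + 2Z_3  [with Z_4=-2, Z_2=3, Z_3=2]  = 5
Without intervention: Z_3 = max(Z_1, Z_2) - 1  [with Z_1=1, Z_2=3]  = 2; Z_4 = 3Z_1 + 6  [with Z_1=1]  = 9; Z_5 = Z_4 + Z_2 + 2Z_3  [with Z_4=9, Z_2=3, Z_3=2]  = 16.
Change = 5 − 16 = -11.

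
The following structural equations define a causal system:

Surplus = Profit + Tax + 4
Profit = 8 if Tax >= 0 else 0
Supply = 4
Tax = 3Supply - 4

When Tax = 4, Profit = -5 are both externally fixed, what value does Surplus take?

3

Setting Tax = 4, Profit = -5 by intervention discards those variables' equations.
Surplus = Profit + Tax + 4  [with Profit=-5, Tax=4]  = 3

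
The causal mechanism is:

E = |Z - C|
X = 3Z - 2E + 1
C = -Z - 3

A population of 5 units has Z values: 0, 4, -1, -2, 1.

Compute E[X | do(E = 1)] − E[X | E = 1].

5.7

Every unit gets E=1 under the intervention. X values become -1, 11, -4, -7, 2; E[X|do(E=1)] = 0.2.
Observing E=1 restricts to units where E's equation naturally yields 1: Z ∈ {-1, -2}. In that subpopulation X = -4, -7, mean -5.5.
Difference = 0.2 − (-5.5) = 5.7.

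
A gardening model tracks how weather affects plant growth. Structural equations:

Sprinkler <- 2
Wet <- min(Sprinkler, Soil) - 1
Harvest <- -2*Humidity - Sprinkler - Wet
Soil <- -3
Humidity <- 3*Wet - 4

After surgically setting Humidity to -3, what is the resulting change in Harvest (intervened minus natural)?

Intervening sets Humidity = -3 and removes its equation (Humidity <- 3*Wet - 4).
Wet = min(Sprinkler, Soil) - 1  [with Sprinkler=2, Soil=-3]  = -4
Harvest = -2*Humidity - Sprinkler - Wet  [with Humidity=-3, Sprinkler=2, Wet=-4]  = 8
Without intervention: Wet = min(Sprinkler, Soil) - 1  [with Sprinkler=2, Soil=-3]  = -4; Humidity = 3*Wet - 4  [with Wet=-4]  = -16; Harvest = -2*Humidity - Sprinkler - Wet  [with Humidity=-16, Sprinkler=2, Wet=-4]  = 34.
Change = 8 − 34 = -26.

-26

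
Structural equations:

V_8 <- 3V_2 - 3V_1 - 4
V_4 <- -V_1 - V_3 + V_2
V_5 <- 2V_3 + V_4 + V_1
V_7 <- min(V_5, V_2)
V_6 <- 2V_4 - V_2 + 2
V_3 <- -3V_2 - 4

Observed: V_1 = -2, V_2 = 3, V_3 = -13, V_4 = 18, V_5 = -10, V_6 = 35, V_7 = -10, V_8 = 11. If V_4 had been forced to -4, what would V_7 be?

-32

The intervention breaks the incoming arrows to V_4: V_4 <- -V_1 - V_3 + V_2 no longer applies, and V_4 = -4.
V_3 = -3V_2 - 4  [with V_2=3]  = -13
V_5 = 2V_3 + V_4 + V_1  [with V_3=-13, V_4=-4, V_1=-2]  = -32
V_7 = min(V_5, V_2)  [with V_5=-32, V_2=3]  = -32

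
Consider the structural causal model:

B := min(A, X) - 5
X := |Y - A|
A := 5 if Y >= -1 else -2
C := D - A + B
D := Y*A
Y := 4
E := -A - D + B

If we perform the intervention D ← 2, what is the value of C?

The intervention breaks the incoming arrows to D: D := Y*A no longer applies, and D = 2.
A = 5 if Y >= -1 else -2  [with Y=4]  = 5
X = |Y - A|  [with Y=4, A=5]  = 1
B = min(A, X) - 5  [with A=5, X=1]  = -4
C = D - A + B  [with D=2, A=5, B=-4]  = -7

-7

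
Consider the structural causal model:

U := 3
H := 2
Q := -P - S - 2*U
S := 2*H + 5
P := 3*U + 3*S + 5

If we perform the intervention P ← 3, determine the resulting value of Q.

-18

Intervening sets P = 3 and removes its equation (P := 3*U + 3*S + 5).
S = 2*H + 5  [with H=2]  = 9
Q = -P - S - 2*U  [with P=3, S=9, U=3]  = -18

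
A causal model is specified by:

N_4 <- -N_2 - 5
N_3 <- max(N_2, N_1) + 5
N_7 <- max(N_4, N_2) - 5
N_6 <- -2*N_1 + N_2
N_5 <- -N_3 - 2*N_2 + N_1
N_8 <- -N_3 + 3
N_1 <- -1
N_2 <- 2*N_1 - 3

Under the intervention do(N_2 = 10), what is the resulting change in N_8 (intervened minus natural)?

-11

do(N_2=10) replaces the equation N_2 <- 2*N_1 - 3 with the constant N_2 = 10.
N_3 = max(N_2, N_1) + 5  [with N_2=10, N_1=-1]  = 15
N_8 = -N_3 + 3  [with N_3=15]  = -12
Without intervention: N_2 = 2*N_1 - 3  [with N_1=-1]  = -5; N_3 = max(N_2, N_1) + 5  [with N_2=-5, N_1=-1]  = 4; N_8 = -N_3 + 3  [with N_3=4]  = -1.
Change = -12 − (-1) = -11.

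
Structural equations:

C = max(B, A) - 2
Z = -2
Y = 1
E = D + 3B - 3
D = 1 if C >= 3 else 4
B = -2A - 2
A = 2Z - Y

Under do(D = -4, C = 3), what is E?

Setting D = -4, C = 3 by intervention discards those variables' equations.
A = 2Z - Y  [with Z=-2, Y=1]  = -5
B = -2A - 2  [with A=-5]  = 8
E = D + 3B - 3  [with D=-4, B=8]  = 17

17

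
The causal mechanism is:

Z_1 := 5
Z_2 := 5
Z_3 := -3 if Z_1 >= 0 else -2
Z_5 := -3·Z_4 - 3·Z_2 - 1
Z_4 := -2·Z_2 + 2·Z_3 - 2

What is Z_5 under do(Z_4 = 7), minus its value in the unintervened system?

Intervening sets Z_4 = 7 and removes its equation (Z_4 := -2·Z_2 + 2·Z_3 - 2).
Z_5 = -3·Z_4 - 3·Z_2 - 1  [with Z_4=7, Z_2=5]  = -37
Without intervention: Z_3 = -3 if Z_1 >= 0 else -2  [with Z_1=5]  = -3; Z_4 = -2·Z_2 + 2·Z_3 - 2  [with Z_2=5, Z_3=-3]  = -18; Z_5 = -3·Z_4 - 3·Z_2 - 1  [with Z_4=-18, Z_2=5]  = 38.
Change = -37 − 38 = -75.

-75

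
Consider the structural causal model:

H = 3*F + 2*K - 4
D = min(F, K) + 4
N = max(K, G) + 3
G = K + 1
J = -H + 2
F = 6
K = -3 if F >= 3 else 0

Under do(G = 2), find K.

-3

The intervention breaks the incoming arrows to G: G = K + 1 no longer applies, and G = 2.
Since K is not a descendant of the intervened variable, it is unaffected.
K = -3 if F >= 3 else 0  [with F=6]  = -3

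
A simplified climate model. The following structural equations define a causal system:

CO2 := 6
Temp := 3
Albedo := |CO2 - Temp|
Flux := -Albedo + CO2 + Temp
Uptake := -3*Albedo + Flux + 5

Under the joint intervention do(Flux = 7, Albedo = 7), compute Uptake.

-9

The joint intervention fixes Flux = 7, Albedo = 7, removing each variable's own equation.
Uptake = -3*Albedo + Flux + 5  [with Albedo=7, Flux=7]  = -9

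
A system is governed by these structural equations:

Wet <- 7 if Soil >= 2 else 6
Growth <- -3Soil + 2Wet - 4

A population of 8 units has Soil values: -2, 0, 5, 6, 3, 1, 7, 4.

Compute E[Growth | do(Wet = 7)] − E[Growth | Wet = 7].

do(Wet=7) breaks Wet's dependence on Soil. With Wet=7 fixed, Growth across the units is 16, 10, -5, -8, 1, 7, -11, -2, mean 1.
Conditioning on Wet=7 selects the 5 unit(s) with Soil ∈ {5, 6, 3, 7, 4}. Their Growth values: -5, -8, 1, -11, -2. Mean = -5.
Difference = 1 − (-5) = 6.

6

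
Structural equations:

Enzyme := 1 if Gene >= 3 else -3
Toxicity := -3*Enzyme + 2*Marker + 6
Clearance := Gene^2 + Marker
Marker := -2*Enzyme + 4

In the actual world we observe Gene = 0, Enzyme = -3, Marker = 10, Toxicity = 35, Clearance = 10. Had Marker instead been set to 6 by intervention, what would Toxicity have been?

27

The intervention breaks the incoming arrows to Marker: Marker := -2*Enzyme + 4 no longer applies, and Marker = 6.
Enzyme = 1 if Gene >= 3 else -3  [with Gene=0]  = -3
Toxicity = -3*Enzyme + 2*Marker + 6  [with Enzyme=-3, Marker=6]  = 27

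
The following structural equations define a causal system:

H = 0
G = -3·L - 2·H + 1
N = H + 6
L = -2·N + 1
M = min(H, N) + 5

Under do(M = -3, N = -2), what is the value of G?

Setting M = -3, N = -2 by intervention discards those variables' equations.
L = -2·N + 1  [with N=-2]  = 5
G = -3·L - 2·H + 1  [with L=5, H=0]  = -14

-14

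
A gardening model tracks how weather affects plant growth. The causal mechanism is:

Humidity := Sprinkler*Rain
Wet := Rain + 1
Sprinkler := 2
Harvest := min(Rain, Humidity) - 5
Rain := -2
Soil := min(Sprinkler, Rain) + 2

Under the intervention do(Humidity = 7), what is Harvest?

The intervention breaks the incoming arrows to Humidity: Humidity := Sprinkler*Rain no longer applies, and Humidity = 7.
Harvest = min(Rain, Humidity) - 5  [with Rain=-2, Humidity=7]  = -7

-7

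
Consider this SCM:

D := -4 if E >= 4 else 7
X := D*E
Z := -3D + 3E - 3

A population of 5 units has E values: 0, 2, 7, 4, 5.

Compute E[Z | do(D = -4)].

19.8

Every unit gets D=-4 under the intervention. Z values become 9, 15, 30, 21, 24; E[Z|do(D=-4)] = 19.8.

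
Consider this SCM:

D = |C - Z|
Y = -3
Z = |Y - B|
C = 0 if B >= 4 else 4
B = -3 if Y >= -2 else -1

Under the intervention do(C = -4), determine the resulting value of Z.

Under do(C=-4), the mechanism C = 0 if B >= 4 else 4 is discarded; C is fixed at -4.
Since Z is not a descendant of the intervened variable, it is unaffected.
B = -3 if Y >= -2 else -1  [with Y=-3]  = -1
Z = |Y - B|  [with Y=-3, B=-1]  = 2

2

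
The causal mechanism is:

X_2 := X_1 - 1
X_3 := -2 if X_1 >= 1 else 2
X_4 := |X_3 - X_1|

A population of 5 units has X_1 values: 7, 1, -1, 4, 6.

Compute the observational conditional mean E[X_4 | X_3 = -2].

6.5

E[X_4|X_3=-2] averages over only the 4 units with X_3=-2 (X_1 = 7, 1, 4, 6): X_4 = 9, 3, 6, 8, mean 6.5.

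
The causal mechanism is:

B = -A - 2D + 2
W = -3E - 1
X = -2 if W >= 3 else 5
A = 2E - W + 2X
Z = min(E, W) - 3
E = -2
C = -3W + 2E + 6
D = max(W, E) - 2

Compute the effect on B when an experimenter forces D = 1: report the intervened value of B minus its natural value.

The intervention breaks the incoming arrows to D: D = max(W, E) - 2 no longer applies, and D = 1.
W = -3E - 1  [with E=-2]  = 5
X = -2 if W >= 3 else 5  [with W=5]  = -2
A = 2E - W + 2X  [with E=-2, W=5, X=-2]  = -13
B = -A - 2D + 2  [with A=-13, D=1]  = 13
Without intervention: W = -3E - 1  [with E=-2]  = 5; D = max(W, E) - 2  [with W=5, E=-2]  = 3; X = -2 if W >= 3 else 5  [with W=5]  = -2; A = 2E - W + 2X  [with E=-2, W=5, X=-2]  = -13; B = -A - 2D + 2  [with A=-13, D=3]  = 9.
Change = 13 − 9 = 4.

4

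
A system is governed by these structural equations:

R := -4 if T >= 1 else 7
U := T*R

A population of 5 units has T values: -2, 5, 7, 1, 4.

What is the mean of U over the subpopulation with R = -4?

-17

E[U|R=-4] averages over only the 4 units with R=-4 (T = 5, 7, 1, 4): U = -20, -28, -4, -16, mean -17.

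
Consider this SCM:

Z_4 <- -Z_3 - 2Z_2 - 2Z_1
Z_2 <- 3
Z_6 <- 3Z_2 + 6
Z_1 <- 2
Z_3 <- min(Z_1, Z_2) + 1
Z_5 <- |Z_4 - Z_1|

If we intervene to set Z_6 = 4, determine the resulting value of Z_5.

do(Z_6=4) replaces the equation Z_6 <- 3Z_2 + 6 with the constant Z_6 = 4.
Since Z_5 is not a descendant of the intervened variable, it is unaffected.
Z_3 = min(Z_1, Z_2) + 1  [with Z_1=2, Z_2=3]  = 3
Z_4 = -Z_3 - 2Z_2 - 2Z_1  [with Z_3=3, Z_2=3, Z_1=2]  = -13
Z_5 = |Z_4 - Z_1|  [with Z_4=-13, Z_1=2]  = 15

15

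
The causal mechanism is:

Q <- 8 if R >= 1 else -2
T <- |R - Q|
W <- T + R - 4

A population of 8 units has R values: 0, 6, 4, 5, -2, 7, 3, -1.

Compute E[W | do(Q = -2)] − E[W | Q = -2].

Under do(Q=-2), Q's equation is replaced by Q=-2 for every unit. Per-unit W: -2, 10, 6, 8, -6, 12, 4, -4. Mean = 3.5.
Conditioning on Q=-2 selects the 3 unit(s) with R ∈ {0, -2, -1}. Their W values: -2, -6, -4. Mean = -4.
Difference = 3.5 − (-4) = 7.5.

7.5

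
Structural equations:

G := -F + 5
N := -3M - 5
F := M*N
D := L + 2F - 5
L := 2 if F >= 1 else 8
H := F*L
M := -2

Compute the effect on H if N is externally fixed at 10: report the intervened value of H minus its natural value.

-144

Under do(N=10), the mechanism N := -3M - 5 is discarded; N is fixed at 10.
F = M*N  [with M=-2, N=10]  = -20
L = 2 if F >= 1 else 8  [with F=-20]  = 8
H = F*L  [with F=-20, L=8]  = -160
Without intervention: N = -3M - 5  [with M=-2]  = 1; F = M*N  [with M=-2, N=1]  = -2; L = 2 if F >= 1 else 8  [with F=-2]  = 8; H = F*L  [with F=-2, L=8]  = -16.
Change = -160 − (-16) = -144.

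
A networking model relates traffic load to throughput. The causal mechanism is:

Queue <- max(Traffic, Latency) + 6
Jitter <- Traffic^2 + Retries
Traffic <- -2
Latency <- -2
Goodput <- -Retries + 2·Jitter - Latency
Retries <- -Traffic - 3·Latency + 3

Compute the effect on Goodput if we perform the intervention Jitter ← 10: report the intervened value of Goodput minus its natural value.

The intervention breaks the incoming arrows to Jitter: Jitter <- Traffic^2 + Retries no longer applies, and Jitter = 10.
Retries = -Traffic - 3·Latency + 3  [with Traffic=-2, Latency=-2]  = 11
Goodput = -Retries + 2·Jitter - Latency  [with Retries=11, Jitter=10, Latency=-2]  = 11
Without intervention: Retries = -Traffic - 3·Latency + 3  [with Traffic=-2, Latency=-2]  = 11; Jitter = Traffic^2 + Retries  [with Traffic=-2, Retries=11]  = 15; Goodput = -Retries + 2·Jitter - Latency  [with Retries=11, Jitter=15, Latency=-2]  = 21.
Change = 11 − 21 = -10.

-10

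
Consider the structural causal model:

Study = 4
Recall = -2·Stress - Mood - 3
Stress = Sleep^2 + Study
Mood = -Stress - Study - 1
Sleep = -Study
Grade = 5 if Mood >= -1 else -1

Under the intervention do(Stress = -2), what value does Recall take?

4

do(Stress=-2) replaces the equation Stress = Sleep^2 + Study with the constant Stress = -2.
Mood = -Stress - Study - 1  [with Stress=-2, Study=4]  = -3
Recall = -2·Stress - Mood - 3  [with Stress=-2, Mood=-3]  = 4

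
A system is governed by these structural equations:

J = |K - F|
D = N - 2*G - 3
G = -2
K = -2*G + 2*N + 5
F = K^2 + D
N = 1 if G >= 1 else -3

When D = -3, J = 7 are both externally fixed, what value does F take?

6

Setting D = -3, J = 7 by intervention discards those variables' equations.
N = 1 if G >= 1 else -3  [with G=-2]  = -3
K = -2*G + 2*N + 5  [with G=-2, N=-3]  = 3
F = K^2 + D  [with K=3, D=-3]  = 6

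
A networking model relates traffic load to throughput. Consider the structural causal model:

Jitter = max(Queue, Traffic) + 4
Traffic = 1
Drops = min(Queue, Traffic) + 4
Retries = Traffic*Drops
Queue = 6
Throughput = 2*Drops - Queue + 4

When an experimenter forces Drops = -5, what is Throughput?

The intervention breaks the incoming arrows to Drops: Drops = min(Queue, Traffic) + 4 no longer applies, and Drops = -5.
Throughput = 2*Drops - Queue + 4  [with Drops=-5, Queue=6]  = -12

-12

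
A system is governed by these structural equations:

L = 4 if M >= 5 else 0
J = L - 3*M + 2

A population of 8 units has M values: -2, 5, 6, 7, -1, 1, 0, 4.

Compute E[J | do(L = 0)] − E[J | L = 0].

-6.3

Every unit gets L=0 under the intervention. J values become 8, -13, -16, -19, 5, -1, 2, -10; E[J|do(L=0)] = -5.5.
Conditioning on L=0 selects the 5 unit(s) with M ∈ {-2, -1, 1, 0, 4}. Their J values: 8, 5, -1, 2, -10. Mean = 0.8.
Difference = -5.5 − 0.8 = -6.3.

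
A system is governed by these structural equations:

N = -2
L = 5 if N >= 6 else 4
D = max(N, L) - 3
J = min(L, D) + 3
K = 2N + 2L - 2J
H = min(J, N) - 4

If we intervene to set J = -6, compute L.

The intervention breaks the incoming arrows to J: J = min(L, D) + 3 no longer applies, and J = -6.
Since L is not a descendant of the intervened variable, it is unaffected.
L = 5 if N >= 6 else 4  [with N=-2]  = 4

4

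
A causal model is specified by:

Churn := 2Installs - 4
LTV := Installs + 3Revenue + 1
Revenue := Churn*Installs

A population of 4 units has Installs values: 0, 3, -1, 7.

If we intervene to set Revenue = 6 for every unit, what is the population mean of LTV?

21.25

The intervention sets Revenue=6 in all 4 units regardless of Installs. Recomputing LTV per unit gives 19, 22, 18, 26; average 21.25.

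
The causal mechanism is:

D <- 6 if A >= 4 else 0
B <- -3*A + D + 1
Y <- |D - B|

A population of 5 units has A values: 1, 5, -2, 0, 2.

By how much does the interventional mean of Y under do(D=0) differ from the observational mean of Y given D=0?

2.05

do(D=0) breaks D's dependence on A. With D=0 fixed, Y across the units is 2, 14, 7, 1, 5, mean 5.8.
E[Y|D=0] averages over only the 4 units with D=0 (A = 1, -2, 0, 2): Y = 2, 7, 1, 5, mean 3.75.
Difference = 5.8 − 3.75 = 2.05.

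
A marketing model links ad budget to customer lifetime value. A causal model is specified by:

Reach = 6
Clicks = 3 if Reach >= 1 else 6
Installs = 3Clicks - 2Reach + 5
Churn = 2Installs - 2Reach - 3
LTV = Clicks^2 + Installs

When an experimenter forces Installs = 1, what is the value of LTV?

do(Installs=1) replaces the equation Installs = 3Clicks - 2Reach + 5 with the constant Installs = 1.
Clicks = 3 if Reach >= 1 else 6  [with Reach=6]  = 3
LTV = Clicks^2 + Installs  [with Clicks=3, Installs=1]  = 10

10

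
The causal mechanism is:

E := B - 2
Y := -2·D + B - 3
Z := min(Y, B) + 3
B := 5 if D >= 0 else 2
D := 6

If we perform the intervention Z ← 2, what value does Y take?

-10

Under do(Z=2), the mechanism Z := min(Y, B) + 3 is discarded; Z is fixed at 2.
Since Y is not a descendant of the intervened variable, it is unaffected.
B = 5 if D >= 0 else 2  [with D=6]  = 5
Y = -2·D + B - 3  [with D=6, B=5]  = -10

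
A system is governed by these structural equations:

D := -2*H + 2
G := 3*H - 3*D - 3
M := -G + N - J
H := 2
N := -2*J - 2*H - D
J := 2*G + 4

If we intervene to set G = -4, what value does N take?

do(G=-4) replaces the equation G := 3*H - 3*D - 3 with the constant G = -4.
D = -2*H + 2  [with H=2]  = -2
J = 2*G + 4  [with G=-4]  = -4
N = -2*J - 2*H - D  [with J=-4, H=2, D=-2]  = 6

6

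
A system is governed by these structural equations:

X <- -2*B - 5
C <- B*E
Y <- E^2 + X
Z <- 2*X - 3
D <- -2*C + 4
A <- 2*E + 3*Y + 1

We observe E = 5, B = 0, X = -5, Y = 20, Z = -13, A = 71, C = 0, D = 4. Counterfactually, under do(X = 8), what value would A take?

110

The intervention breaks the incoming arrows to X: X <- -2*B - 5 no longer applies, and X = 8.
Y = E^2 + X  [with E=5, X=8]  = 33
A = 2*E + 3*Y + 1  [with E=5, Y=33]  = 110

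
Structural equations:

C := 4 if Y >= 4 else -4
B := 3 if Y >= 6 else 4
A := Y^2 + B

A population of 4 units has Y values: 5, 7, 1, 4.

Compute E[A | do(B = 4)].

26.75

The intervention sets B=4 in all 4 units regardless of Y. Recomputing A per unit gives 29, 53, 5, 20; average 26.75.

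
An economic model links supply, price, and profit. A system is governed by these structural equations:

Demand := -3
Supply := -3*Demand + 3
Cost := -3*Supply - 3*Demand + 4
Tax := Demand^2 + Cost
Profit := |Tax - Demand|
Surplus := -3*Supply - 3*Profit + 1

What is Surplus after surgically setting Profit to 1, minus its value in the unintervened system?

The intervention breaks the incoming arrows to Profit: Profit := |Tax - Demand| no longer applies, and Profit = 1.
Supply = -3*Demand + 3  [with Demand=-3]  = 12
Surplus = -3*Supply - 3*Profit + 1  [with Supply=12, Profit=1]  = -38
Without intervention: Supply = -3*Demand + 3  [with Demand=-3]  = 12; Cost = -3*Supply - 3*Demand + 4  [with Supply=12, Demand=-3]  = -23; Tax = Demand^2 + Cost  [with Demand=-3, Cost=-23]  = -14; Profit = |Tax - Demand|  [with Tax=-14, Demand=-3]  = 11; Surplus = -3*Supply - 3*Profit + 1  [with Supply=12, Profit=11]  = -68.
Change = -38 − (-68) = 30.

30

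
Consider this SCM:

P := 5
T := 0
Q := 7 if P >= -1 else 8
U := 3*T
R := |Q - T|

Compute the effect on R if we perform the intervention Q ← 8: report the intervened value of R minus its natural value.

do(Q=8) replaces the equation Q := 7 if P >= -1 else 8 with the constant Q = 8.
R = |Q - T|  [with Q=8, T=0]  = 8
Without intervention: Q = 7 if P >= -1 else 8  [with P=5]  = 7; R = |Q - T|  [with Q=7, T=0]  = 7.
Change = 8 − 7 = 1.

1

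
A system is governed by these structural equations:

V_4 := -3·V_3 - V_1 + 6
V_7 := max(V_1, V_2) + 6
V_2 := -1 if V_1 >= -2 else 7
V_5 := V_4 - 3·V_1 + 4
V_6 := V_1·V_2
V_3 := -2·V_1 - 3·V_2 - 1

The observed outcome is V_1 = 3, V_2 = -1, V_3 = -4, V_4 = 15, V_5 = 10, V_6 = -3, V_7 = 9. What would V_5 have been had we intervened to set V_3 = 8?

-26

do(V_3=8) replaces the equation V_3 := -2·V_1 - 3·V_2 - 1 with the constant V_3 = 8.
V_4 = -3·V_3 - V_1 + 6  [with V_3=8, V_1=3]  = -21
V_5 = V_4 - 3·V_1 + 4  [with V_4=-21, V_1=3]  = -26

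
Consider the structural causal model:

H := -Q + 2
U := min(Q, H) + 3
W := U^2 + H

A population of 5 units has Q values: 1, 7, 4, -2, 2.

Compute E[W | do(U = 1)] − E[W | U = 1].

-1.4

Every unit gets U=1 under the intervention. W values become 2, -4, -1, 5, 1; E[W|do(U=1)] = 0.6.
Conditioning on U=1 selects the 2 unit(s) with Q ∈ {4, -2}. Their W values: -1, 5. Mean = 2.
Difference = 0.6 − 2 = -1.4.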